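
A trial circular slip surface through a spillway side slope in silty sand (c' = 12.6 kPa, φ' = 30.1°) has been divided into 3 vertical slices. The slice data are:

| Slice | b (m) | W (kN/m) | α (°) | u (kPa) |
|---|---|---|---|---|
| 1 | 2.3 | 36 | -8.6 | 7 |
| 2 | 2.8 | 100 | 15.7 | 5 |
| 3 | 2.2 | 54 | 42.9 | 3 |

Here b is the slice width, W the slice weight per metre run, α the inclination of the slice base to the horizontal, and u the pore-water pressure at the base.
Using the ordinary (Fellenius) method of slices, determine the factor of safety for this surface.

Ordinary method of slices: FS = Σ[c'·Δl_i + (W_i cosα_i − u_i·Δl_i)·tanφ'] / Σ W_i sinα_i, with Δl_i = b_i / cosα_i.
Slice 1: Δl = 2.3/cos(-8.6°) = 2.326 m; N'_1 = 36·cos(-8.6°) − 7·2.326 = 19.3; c'Δl = 29.31; W sinα = -5.4
Slice 2: Δl = 2.8/cos15.7° = 2.909 m; N'_2 = 100·cos15.7° − 5·2.909 = 81.7; c'Δl = 36.65; W sinα = 27.1
Slice 3: Δl = 2.2/cos42.9° = 3.003 m; N'_3 = 54·cos42.9° − 3·3.003 = 30.5; c'Δl = 37.84; W sinα = 36.8
Σc'Δl = 103.8 kN/m; ΣN' = 131.6 kN/m; ΣW sinα = 58.4 kN/m
Resisting = 103.8 + 131.6·tan30.1° = 103.8 + 76.3 = 180.1 kN/m
FS = 180.1 / 58.4 = 3.082

FS = 3.08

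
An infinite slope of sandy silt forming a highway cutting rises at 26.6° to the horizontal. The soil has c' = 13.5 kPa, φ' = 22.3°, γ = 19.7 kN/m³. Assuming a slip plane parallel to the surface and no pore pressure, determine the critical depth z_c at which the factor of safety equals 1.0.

z_c = 9.46 m

Setting FS = 1.00 in FS = [c' + γz cos²β tanφ'] / [γz sinβ cosβ] and solving for z:
z = c' / [γ cosβ (FS·sinβ − cosβ·tanφ')]
  = 13.5 / [19.7·cos26.6°·(1.00·sin26.6° − cos26.6°·tan22.3°)]
  = 13.5 / [19.7·0.8942·(1.00·0.4478 − 0.8942·0.4101)]
  = 13.5 / 1.4275 = 9.457 m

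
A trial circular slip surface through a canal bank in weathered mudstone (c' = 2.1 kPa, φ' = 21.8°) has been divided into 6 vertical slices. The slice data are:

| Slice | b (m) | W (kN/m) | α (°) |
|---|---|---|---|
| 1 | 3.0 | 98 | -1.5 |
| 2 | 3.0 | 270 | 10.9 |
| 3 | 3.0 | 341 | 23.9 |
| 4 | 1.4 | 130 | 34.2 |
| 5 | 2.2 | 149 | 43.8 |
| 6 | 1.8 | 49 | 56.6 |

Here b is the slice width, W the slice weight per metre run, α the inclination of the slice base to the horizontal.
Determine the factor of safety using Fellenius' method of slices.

FS = 1.00

Ordinary method of slices: FS = Σ[c'·Δl_i + (W_i cosα_i)·tanφ'] / Σ W_i sinα_i, with Δl_i = b_i / cosα_i.
Slice 1: Δl = 3.0/cos(-1.5°) = 3.001 m; N'_1 = 98·cos(-1.5°) = 98.0; c'Δl = 6.30; W sinα = -2.6
Slice 2: Δl = 3.0/cos10.9° = 3.055 m; N'_2 = 270·cos10.9° = 265.1; c'Δl = 6.42; W sinα = 51.1
Slice 3: Δl = 3.0/cos23.9° = 3.281 m; N'_3 = 341·cos23.9° = 311.8; c'Δl = 6.89; W sinα = 138.2
Slice 4: Δl = 1.4/cos34.2° = 1.693 m; N'_4 = 130·cos34.2° = 107.5; c'Δl = 3.55; W sinα = 73.1
Slice 5: Δl = 2.2/cos43.8° = 3.048 m; N'_5 = 149·cos43.8° = 107.5; c'Δl = 6.40; W sinα = 103.1
Slice 6: Δl = 1.8/cos56.6° = 3.270 m; N'_6 = 49·cos56.6° = 27.0; c'Δl = 6.87; W sinα = 40.9
Σc'Δl = 36.4 kN/m; ΣN' = 916.9 kN/m; ΣW sinα = 403.8 kN/m
Resisting = 36.4 + 916.9·tan21.8° = 36.4 + 366.7 = 403.2 kN/m
FS = 403.2 / 403.8 = 0.999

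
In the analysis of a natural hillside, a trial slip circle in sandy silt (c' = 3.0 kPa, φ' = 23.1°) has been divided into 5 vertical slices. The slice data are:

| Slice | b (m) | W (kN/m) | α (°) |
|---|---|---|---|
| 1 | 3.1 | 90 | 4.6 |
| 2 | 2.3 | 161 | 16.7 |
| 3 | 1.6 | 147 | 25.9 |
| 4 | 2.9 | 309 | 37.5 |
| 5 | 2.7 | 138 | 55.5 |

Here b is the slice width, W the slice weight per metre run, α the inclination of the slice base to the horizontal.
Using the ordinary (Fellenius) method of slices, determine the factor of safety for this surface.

Ordinary method of slices: FS = Σ[c'·Δl_i + (W_i cosα_i)·tanφ'] / Σ W_i sinα_i, with Δl_i = b_i / cosα_i.
Slice 1: Δl = 3.1/cos4.6° = 3.110 m; N'_1 = 90·cos4.6° = 89.7; c'Δl = 9.33; W sinα = 7.2
Slice 2: Δl = 2.3/cos16.7° = 2.401 m; N'_2 = 161·cos16.7° = 154.2; c'Δl = 7.20; W sinα = 46.3
Slice 3: Δl = 1.6/cos25.9° = 1.779 m; N'_3 = 147·cos25.9° = 132.2; c'Δl = 5.34; W sinα = 64.2
Slice 4: Δl = 2.9/cos37.5° = 3.655 m; N'_4 = 309·cos37.5° = 245.1; c'Δl = 10.97; W sinα = 188.1
Slice 5: Δl = 2.7/cos55.5° = 4.767 m; N'_5 = 138·cos55.5° = 78.2; c'Δl = 14.30; W sinα = 113.7
Σc'Δl = 47.1 kN/m; ΣN' = 699.5 kN/m; ΣW sinα = 419.5 kN/m
Resisting = 47.1 + 699.5·tan23.1° = 47.1 + 298.3 = 345.5 kN/m
FS = 345.5 / 419.5 = 0.824

FS = 0.82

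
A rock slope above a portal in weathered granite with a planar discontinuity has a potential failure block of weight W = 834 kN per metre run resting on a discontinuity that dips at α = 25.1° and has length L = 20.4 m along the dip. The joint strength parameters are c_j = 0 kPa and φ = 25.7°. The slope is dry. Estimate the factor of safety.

Resolving the block weight along and normal to the plane and applying the Mohr–Coulomb strength on the joint:
N' = W cosα = 834·cos25.1° = 755.2 kN/m
Driving force T = W sinα = 834·sin25.1° = 353.8 kN/m
Resisting force R = c_j·L + N'·tanφ = 0·20.4 + 755.2·tan25.7° = 0.0 + 363.5 = 363.5 kN/m
FS = R / T = 363.5 / 353.8 = 1.027

FS = 1.03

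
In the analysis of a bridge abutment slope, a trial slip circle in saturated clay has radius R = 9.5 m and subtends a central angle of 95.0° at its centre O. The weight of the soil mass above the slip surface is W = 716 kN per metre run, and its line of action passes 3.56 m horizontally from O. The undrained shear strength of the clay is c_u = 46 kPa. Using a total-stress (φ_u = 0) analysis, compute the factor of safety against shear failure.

Taking moments about the centre O, the resisting moment is provided by the undrained shear strength acting along the arc:
Arc length L_a = R·θ = 9.5·(95.0°·π/180) = 9.5·1.6581 = 15.75 m
M_R = c_u·L_a·R = 46·15.75·9.5 = 6883.4 kN·m/m
M_D = W·d = 716·3.56 = 2549.0 kN·m/m
FS = M_R / M_D = 6883.4 / 2549.0 = 2.700

FS = 2.70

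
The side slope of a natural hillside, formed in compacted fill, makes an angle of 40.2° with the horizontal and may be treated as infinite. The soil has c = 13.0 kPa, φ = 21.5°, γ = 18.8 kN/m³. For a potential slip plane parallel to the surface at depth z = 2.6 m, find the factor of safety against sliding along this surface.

For an infinite slope with a slip plane parallel to the surface (no pore pressure): FS = [c + γz cos²β tanφ] / [γz sinβ cosβ].
γz = 18.8·2.6 = 48.88 kN/m²
Numerator = 13.0 + 48.88·cos²40.2°·tan21.5° = 13.0 + 48.88·0.5834·0.3939 = 24.233 kPa
Denominator = 48.88·sin40.2°·cos40.2° = 48.88·0.6455·0.7638 = 24.098 kPa
FS = 24.233 / 24.098 = 1.006

FS = 1.01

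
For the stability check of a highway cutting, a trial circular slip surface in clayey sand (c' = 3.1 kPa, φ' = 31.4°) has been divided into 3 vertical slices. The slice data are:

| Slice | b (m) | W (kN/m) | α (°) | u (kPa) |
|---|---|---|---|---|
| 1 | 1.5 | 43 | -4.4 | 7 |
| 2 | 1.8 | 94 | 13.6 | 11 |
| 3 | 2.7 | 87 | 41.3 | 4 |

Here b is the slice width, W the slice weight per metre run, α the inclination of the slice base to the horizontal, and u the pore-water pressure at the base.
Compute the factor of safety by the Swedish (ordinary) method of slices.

Ordinary method of slices: FS = Σ[c'·Δl_i + (W_i cosα_i − u_i·Δl_i)·tanφ'] / Σ W_i sinα_i, with Δl_i = b_i / cosα_i.
Slice 1: Δl = 1.5/cos(-4.4°) = 1.504 m; N'_1 = 43·cos(-4.4°) − 7·1.504 = 32.3; c'Δl = 4.66; W sinα = -3.3
Slice 2: Δl = 1.8/cos13.6° = 1.852 m; N'_2 = 94·cos13.6° − 11·1.852 = 71.0; c'Δl = 5.74; W sinα = 22.1
Slice 3: Δl = 2.7/cos41.3° = 3.594 m; N'_3 = 87·cos41.3° − 4·3.594 = 51.0; c'Δl = 11.14; W sinα = 57.4
Σc'Δl = 21.5 kN/m; ΣN' = 154.3 kN/m; ΣW sinα = 76.2 kN/m
Resisting = 21.5 + 154.3·tan31.4° = 21.5 + 94.2 = 115.7 kN/m
FS = 115.7 / 76.2 = 1.518

FS = 1.52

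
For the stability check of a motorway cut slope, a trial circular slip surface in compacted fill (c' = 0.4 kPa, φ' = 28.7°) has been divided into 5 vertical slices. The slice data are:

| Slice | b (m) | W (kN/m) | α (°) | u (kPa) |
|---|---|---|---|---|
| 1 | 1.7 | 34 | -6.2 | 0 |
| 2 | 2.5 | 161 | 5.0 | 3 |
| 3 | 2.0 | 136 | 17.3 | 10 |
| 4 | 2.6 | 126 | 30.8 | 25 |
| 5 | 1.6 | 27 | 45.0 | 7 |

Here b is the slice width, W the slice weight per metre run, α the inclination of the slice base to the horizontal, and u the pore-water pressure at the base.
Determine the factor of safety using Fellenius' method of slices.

Ordinary method of slices: FS = Σ[c'·Δl_i + (W_i cosα_i − u_i·Δl_i)·tanφ'] / Σ W_i sinα_i, with Δl_i = b_i / cosα_i.
Slice 1: Δl = 1.7/cos(-6.2°) = 1.710 m; N'_1 = 34·cos(-6.2°) − 0·1.710 = 33.8; c'Δl = 0.68; W sinα = -3.7
Slice 2: Δl = 2.5/cos5.0° = 2.510 m; N'_2 = 161·cos5.0° − 3·2.510 = 152.9; c'Δl = 1.00; W sinα = 14.0
Slice 3: Δl = 2.0/cos17.3° = 2.095 m; N'_3 = 136·cos17.3° − 10·2.095 = 108.9; c'Δl = 0.84; W sinα = 40.4
Slice 4: Δl = 2.6/cos30.8° = 3.027 m; N'_4 = 126·cos30.8° − 25·3.027 = 32.6; c'Δl = 1.21; W sinα = 64.5
Slice 5: Δl = 1.6/cos45.0° = 2.263 m; N'_5 = 27·cos45.0° − 7·2.263 = 3.3; c'Δl = 0.91; W sinα = 19.1
Σc'Δl = 4.6 kN/m; ΣN' = 331.4 kN/m; ΣW sinα = 134.4 kN/m
Resisting = 4.6 + 331.4·tan28.7° = 4.6 + 181.4 = 186.1 kN/m
FS = 186.1 / 134.4 = 1.384

FS = 1.38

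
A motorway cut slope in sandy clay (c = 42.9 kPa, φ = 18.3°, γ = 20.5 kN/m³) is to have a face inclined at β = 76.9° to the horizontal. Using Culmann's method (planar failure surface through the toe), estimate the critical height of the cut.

Culmann's analysis gives the critical failure plane at α_cr = (β + φ)/2 = (76.9 + 18.3)/2 = 47.6°, and the critical height
H_c = (4c/γ) · sinβ cosφ / [1 − cos(β − φ)]
    = (4·42.9/20.5) · sin76.9°·cos18.3° / [1 − cos(58.6°)]
    = 8.371 · 0.9740·0.9494 / [1 − 0.5210]
    = 8.371 · 0.9247 / 0.4790
    = 16.16 m

H_c = 16.16 m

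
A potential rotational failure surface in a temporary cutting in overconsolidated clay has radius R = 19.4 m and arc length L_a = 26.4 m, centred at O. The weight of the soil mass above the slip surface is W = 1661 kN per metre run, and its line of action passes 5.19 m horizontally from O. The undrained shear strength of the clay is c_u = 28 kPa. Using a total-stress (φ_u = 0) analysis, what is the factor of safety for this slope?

FS = 1.66

Taking moments about the centre O, the resisting moment is provided by the undrained shear strength acting along the arc:
M_R = c_u·L_a·R = 28·26.40·19.4 = 14340.5 kN·m/m
M_D = W·d = 1661·5.19 = 8620.6 kN·m/m
FS = M_R / M_D = 14340.5 / 8620.6 = 1.664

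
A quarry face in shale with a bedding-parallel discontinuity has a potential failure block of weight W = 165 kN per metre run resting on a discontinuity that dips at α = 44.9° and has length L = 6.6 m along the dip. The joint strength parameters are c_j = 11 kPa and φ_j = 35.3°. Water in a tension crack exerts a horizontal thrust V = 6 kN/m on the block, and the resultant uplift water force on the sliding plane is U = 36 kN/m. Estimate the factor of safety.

FS = 1.05

Resolving the block weight along and normal to the plane and applying the Mohr–Coulomb strength on the joint:
N' = W cosα − U − V sinα = 165·cos44.9° − 36 − 6·sin44.9° = 76.6 kN/m
Driving force T = W sinα + V cosα = 165·sin44.9° + 6·cos44.9° = 120.7 kN/m
Resisting force R = c_j·L + N'·tanφ_j = 11·6.6 + 76.6·tan35.3° = 72.6 + 54.3 = 126.9 kN/m
FS = R / T = 126.9 / 120.7 = 1.051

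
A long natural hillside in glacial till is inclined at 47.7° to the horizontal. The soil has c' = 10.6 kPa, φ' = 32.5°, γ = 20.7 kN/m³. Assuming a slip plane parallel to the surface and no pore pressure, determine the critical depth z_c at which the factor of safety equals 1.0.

z_c = 2.45 m

Setting FS = 1.00 in FS = [c' + γz cos²β tanφ'] / [γz sinβ cosβ] and solving for z:
z = c' / [γ cosβ (FS·sinβ − cosβ·tanφ')]
  = 10.6 / [20.7·cos47.7°·(1.00·sin47.7° − cos47.7°·tan32.5°)]
  = 10.6 / [20.7·0.6730·(1.00·0.7396 − 0.6730·0.6371)]
  = 10.6 / 4.3309 = 2.448 m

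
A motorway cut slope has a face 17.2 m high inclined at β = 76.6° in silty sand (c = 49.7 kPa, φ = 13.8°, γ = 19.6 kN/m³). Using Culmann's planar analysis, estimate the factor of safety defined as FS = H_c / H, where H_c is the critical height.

H_c = (4c/γ) · sinβ cosφ / [1 − cos(β − φ)]
    = (4·49.7/19.6) · sin76.6°·cos13.8° / [1 − cos62.8°]
    = 10.143 · 0.9447 / 0.5429 = 17.65 m
FS = H_c / H = 17.65 / 17.2 = 1.026

FS = 1.03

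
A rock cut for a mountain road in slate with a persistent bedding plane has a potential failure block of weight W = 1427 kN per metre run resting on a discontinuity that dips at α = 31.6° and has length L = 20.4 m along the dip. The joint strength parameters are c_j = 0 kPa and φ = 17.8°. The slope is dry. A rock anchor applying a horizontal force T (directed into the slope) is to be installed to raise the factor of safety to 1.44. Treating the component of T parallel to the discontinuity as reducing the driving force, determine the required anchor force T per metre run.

T = 492 kN/m

Resolving forces along and normal to the sliding plane, with the horizontal anchor force T adding T·sinα to the effective normal force and T·cosα acting up the plane against the driving force:
FS = [c_jL + (W cosα + T sinα) tanφ] / [W sinα − T cosα]
Without the anchor: N' = 1215.4 kN/m, driving T_d = 747.7 kN/m, resisting R = 0·20.4 + 1215.4·tan17.8° = 390.2 kN/m, FS = 0.52.
Setting FS = 1.44 and solving for T:
1.44·(747.7 − T cos31.6°) = 390.2 + T sin31.6°·tan17.8°
T·(sin31.6°·tan17.8° + 1.44·cos31.6°) = 1.44·747.7 − 390.2
T·(0.5240·0.3211 + 1.44·0.8517) = 1076.7 − 390.2 = 686.5
T·1.3947 = 686.5
T = 492.2 kN/m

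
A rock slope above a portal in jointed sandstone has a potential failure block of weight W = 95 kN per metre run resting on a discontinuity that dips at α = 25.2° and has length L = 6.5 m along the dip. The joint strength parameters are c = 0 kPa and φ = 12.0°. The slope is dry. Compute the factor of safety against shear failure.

FS = 0.45

Resolving the block weight along and normal to the plane and applying the Mohr–Coulomb strength on the joint:
N' = W cosα = 95·cos25.2° = 86.0 kN/m
Driving force T = W sinα = 95·sin25.2° = 40.4 kN/m
Resisting force R = c·L + N'·tanφ = 0·6.5 + 86.0·tan12.0° = 0.0 + 18.3 = 18.3 kN/m
FS = R / T = 18.3 / 40.4 = 0.452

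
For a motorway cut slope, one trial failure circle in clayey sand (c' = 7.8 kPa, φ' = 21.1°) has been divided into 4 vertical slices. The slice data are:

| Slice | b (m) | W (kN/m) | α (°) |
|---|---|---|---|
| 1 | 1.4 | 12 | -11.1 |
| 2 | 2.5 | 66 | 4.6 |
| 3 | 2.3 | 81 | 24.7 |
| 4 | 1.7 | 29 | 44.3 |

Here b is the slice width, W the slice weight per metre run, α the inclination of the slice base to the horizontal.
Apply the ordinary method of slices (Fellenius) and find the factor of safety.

Ordinary method of slices: FS = Σ[c'·Δl_i + (W_i cosα_i)·tanφ'] / Σ W_i sinα_i, with Δl_i = b_i / cosα_i.
Slice 1: Δl = 1.4/cos(-11.1°) = 1.427 m; N'_1 = 12·cos(-11.1°) = 11.8; c'Δl = 11.13; W sinα = -2.3
Slice 2: Δl = 2.5/cos4.6° = 2.508 m; N'_2 = 66·cos4.6° = 65.8; c'Δl = 19.56; W sinα = 5.3
Slice 3: Δl = 2.3/cos24.7° = 2.532 m; N'_3 = 81·cos24.7° = 73.6; c'Δl = 19.75; W sinα = 33.8
Slice 4: Δl = 1.7/cos44.3° = 2.375 m; N'_4 = 29·cos44.3° = 20.8; c'Δl = 18.53; W sinα = 20.3
Σc'Δl = 69.0 kN/m; ΣN' = 171.9 kN/m; ΣW sinα = 57.1 kN/m
Resisting = 69.0 + 171.9·tan21.1° = 69.0 + 66.3 = 135.3 kN/m
FS = 135.3 / 57.1 = 2.370

FS = 2.37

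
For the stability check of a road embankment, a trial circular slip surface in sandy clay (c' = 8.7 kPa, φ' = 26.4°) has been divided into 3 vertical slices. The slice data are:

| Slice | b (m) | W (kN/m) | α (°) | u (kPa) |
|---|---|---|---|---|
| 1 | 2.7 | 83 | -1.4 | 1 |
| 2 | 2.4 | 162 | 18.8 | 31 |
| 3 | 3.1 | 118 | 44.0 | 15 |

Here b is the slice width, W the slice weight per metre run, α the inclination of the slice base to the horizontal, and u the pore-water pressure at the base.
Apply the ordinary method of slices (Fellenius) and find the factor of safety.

Ordinary method of slices: FS = Σ[c'·Δl_i + (W_i cosα_i − u_i·Δl_i)·tanφ'] / Σ W_i sinα_i, with Δl_i = b_i / cosα_i.
Slice 1: Δl = 2.7/cos(-1.4°) = 2.701 m; N'_1 = 83·cos(-1.4°) − 1·2.701 = 80.3; c'Δl = 23.50; W sinα = -2.0
Slice 2: Δl = 2.4/cos18.8° = 2.535 m; N'_2 = 162·cos18.8° − 31·2.535 = 74.8; c'Δl = 22.06; W sinα = 52.2
Slice 3: Δl = 3.1/cos44.0° = 4.310 m; N'_3 = 118·cos44.0° − 15·4.310 = 20.2; c'Δl = 37.49; W sinα = 82.0
Σc'Δl = 83.0 kN/m; ΣN' = 175.3 kN/m; ΣW sinα = 132.1 kN/m
Resisting = 83.0 + 175.3·tan26.4° = 83.0 + 87.0 = 170.1 kN/m
FS = 170.1 / 132.1 = 1.287

FS = 1.29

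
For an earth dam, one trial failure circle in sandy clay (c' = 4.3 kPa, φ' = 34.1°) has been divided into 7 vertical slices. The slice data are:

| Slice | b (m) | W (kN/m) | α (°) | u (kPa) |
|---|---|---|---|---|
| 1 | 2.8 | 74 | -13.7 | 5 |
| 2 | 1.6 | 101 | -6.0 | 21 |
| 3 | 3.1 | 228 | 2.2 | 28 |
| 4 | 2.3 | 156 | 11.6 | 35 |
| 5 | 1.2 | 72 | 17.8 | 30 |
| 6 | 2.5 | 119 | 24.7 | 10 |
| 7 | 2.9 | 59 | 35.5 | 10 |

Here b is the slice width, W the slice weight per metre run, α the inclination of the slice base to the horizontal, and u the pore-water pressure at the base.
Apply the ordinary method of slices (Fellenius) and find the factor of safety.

FS = 3.27

Ordinary method of slices: FS = Σ[c'·Δl_i + (W_i cosα_i − u_i·Δl_i)·tanφ'] / Σ W_i sinα_i, with Δl_i = b_i / cosα_i.
Slice 1: Δl = 2.8/cos(-13.7°) = 2.882 m; N'_1 = 74·cos(-13.7°) − 5·2.882 = 57.5; c'Δl = 12.39; W sinα = -17.5
Slice 2: Δl = 1.6/cos(-6.0°) = 1.609 m; N'_2 = 101·cos(-6.0°) − 21·1.609 = 66.7; c'Δl = 6.92; W sinα = -10.6
Slice 3: Δl = 3.1/cos2.2° = 3.102 m; N'_3 = 228·cos2.2° − 28·3.102 = 141.0; c'Δl = 13.34; W sinα = 8.8
Slice 4: Δl = 2.3/cos11.6° = 2.348 m; N'_4 = 156·cos11.6° − 35·2.348 = 70.6; c'Δl = 10.10; W sinα = 31.4
Slice 5: Δl = 1.2/cos17.8° = 1.260 m; N'_5 = 72·cos17.8° − 30·1.260 = 30.7; c'Δl = 5.42; W sinα = 22.0
Slice 6: Δl = 2.5/cos24.7° = 2.752 m; N'_6 = 119·cos24.7° − 10·2.752 = 80.6; c'Δl = 11.83; W sinα = 49.7
Slice 7: Δl = 2.9/cos35.5° = 3.562 m; N'_7 = 59·cos35.5° − 10·3.562 = 12.4; c'Δl = 15.32; W sinα = 34.3
Σc'Δl = 75.3 kN/m; ΣN' = 459.5 kN/m; ΣW sinα = 118.0 kN/m
Resisting = 75.3 + 459.5·tan34.1° = 75.3 + 311.1 = 386.4 kN/m
FS = 386.4 / 118.0 = 3.274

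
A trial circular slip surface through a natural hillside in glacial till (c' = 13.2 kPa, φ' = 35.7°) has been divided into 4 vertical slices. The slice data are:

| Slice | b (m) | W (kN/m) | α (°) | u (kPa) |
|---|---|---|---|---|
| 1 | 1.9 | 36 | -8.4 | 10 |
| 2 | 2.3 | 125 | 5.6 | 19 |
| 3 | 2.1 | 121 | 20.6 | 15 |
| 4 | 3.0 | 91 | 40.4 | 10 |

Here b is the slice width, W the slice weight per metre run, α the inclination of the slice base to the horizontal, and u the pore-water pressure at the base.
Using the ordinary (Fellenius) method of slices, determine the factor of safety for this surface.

FS = 2.63

Ordinary method of slices: FS = Σ[c'·Δl_i + (W_i cosα_i − u_i·Δl_i)·tanφ'] / Σ W_i sinα_i, with Δl_i = b_i / cosα_i.
Slice 1: Δl = 1.9/cos(-8.4°) = 1.921 m; N'_1 = 36·cos(-8.4°) − 10·1.921 = 16.4; c'Δl = 25.35; W sinα = -5.3
Slice 2: Δl = 2.3/cos5.6° = 2.311 m; N'_2 = 125·cos5.6° − 19·2.311 = 80.5; c'Δl = 30.51; W sinα = 12.2
Slice 3: Δl = 2.1/cos20.6° = 2.243 m; N'_3 = 121·cos20.6° − 15·2.243 = 79.6; c'Δl = 29.61; W sinα = 42.6
Slice 4: Δl = 3.0/cos40.4° = 3.939 m; N'_4 = 91·cos40.4° − 10·3.939 = 29.9; c'Δl = 52.00; W sinα = 59.0
Σc'Δl = 137.5 kN/m; ΣN' = 206.4 kN/m; ΣW sinα = 108.5 kN/m
Resisting = 137.5 + 206.4·tan35.7° = 137.5 + 148.3 = 285.8 kN/m
FS = 285.8 / 108.5 = 2.634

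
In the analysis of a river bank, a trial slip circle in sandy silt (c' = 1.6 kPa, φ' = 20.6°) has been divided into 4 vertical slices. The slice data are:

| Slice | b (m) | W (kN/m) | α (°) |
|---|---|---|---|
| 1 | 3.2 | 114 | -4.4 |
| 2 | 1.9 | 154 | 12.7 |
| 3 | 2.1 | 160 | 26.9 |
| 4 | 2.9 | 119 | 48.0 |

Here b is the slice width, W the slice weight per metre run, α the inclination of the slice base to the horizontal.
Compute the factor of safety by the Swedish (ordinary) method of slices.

Ordinary method of slices: FS = Σ[c'·Δl_i + (W_i cosα_i)·tanφ'] / Σ W_i sinα_i, with Δl_i = b_i / cosα_i.
Slice 1: Δl = 3.2/cos(-4.4°) = 3.209 m; N'_1 = 114·cos(-4.4°) = 113.7; c'Δl = 5.14; W sinα = -8.7
Slice 2: Δl = 1.9/cos12.7° = 1.948 m; N'_2 = 154·cos12.7° = 150.2; c'Δl = 3.12; W sinα = 33.9
Slice 3: Δl = 2.1/cos26.9° = 2.355 m; N'_3 = 160·cos26.9° = 142.7; c'Δl = 3.77; W sinα = 72.4
Slice 4: Δl = 2.9/cos48.0° = 4.334 m; N'_4 = 119·cos48.0° = 79.6; c'Δl = 6.93; W sinα = 88.4
Σc'Δl = 19.0 kN/m; ΣN' = 486.2 kN/m; ΣW sinα = 185.9 kN/m
Resisting = 19.0 + 486.2·tan20.6° = 19.0 + 182.8 = 201.7 kN/m
FS = 201.7 / 185.9 = 1.085

FS = 1.08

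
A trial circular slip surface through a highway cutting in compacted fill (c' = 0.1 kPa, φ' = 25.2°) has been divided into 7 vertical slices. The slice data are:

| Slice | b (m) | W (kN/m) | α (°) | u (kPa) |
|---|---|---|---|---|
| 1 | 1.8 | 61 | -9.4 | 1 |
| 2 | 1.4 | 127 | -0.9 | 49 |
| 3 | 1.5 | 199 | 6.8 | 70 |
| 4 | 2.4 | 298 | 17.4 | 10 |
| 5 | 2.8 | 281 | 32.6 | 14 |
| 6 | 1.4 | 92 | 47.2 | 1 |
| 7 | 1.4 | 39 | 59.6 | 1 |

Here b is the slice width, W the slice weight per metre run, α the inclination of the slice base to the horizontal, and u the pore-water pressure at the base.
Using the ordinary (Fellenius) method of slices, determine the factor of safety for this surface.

FS = 0.98

Ordinary method of slices: FS = Σ[c'·Δl_i + (W_i cosα_i − u_i·Δl_i)·tanφ'] / Σ W_i sinα_i, with Δl_i = b_i / cosα_i.
Slice 1: Δl = 1.8/cos(-9.4°) = 1.824 m; N'_1 = 61·cos(-9.4°) − 1·1.824 = 58.4; c'Δl = 0.18; W sinα = -10.0
Slice 2: Δl = 1.4/cos(-0.9°) = 1.400 m; N'_2 = 127·cos(-0.9°) − 49·1.400 = 58.4; c'Δl = 0.14; W sinα = -2.0
Slice 3: Δl = 1.5/cos6.8° = 1.511 m; N'_3 = 199·cos6.8° − 70·1.511 = 91.9; c'Δl = 0.15; W sinα = 23.6
Slice 4: Δl = 2.4/cos17.4° = 2.515 m; N'_4 = 298·cos17.4° − 10·2.515 = 259.2; c'Δl = 0.25; W sinα = 89.1
Slice 5: Δl = 2.8/cos32.6° = 3.324 m; N'_5 = 281·cos32.6° − 14·3.324 = 190.2; c'Δl = 0.33; W sinα = 151.4
Slice 6: Δl = 1.4/cos47.2° = 2.061 m; N'_6 = 92·cos47.2° − 1·2.061 = 60.4; c'Δl = 0.21; W sinα = 67.5
Slice 7: Δl = 1.4/cos59.6° = 2.767 m; N'_7 = 39·cos59.6° − 1·2.767 = 17.0; c'Δl = 0.28; W sinα = 33.6
Σc'Δl = 1.5 kN/m; ΣN' = 735.4 kN/m; ΣW sinα = 353.3 kN/m
Resisting = 1.5 + 735.4·tan25.2° = 1.5 + 346.1 = 347.6 kN/m
FS = 347.6 / 353.3 = 0.984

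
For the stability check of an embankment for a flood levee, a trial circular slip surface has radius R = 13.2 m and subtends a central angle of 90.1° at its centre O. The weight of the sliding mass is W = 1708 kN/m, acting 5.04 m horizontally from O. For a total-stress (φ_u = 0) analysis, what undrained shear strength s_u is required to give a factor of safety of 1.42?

s_u = 44.6 kPa

FS = s_u·L_a·R / (W·d), so s_u = FS·W·d / (L_a·R).
Arc length L_a = R·θ = 13.2·(90.1°·π/180) = 13.2·1.5725 = 20.76 m
s_u = 1.42·1708·5.04 / (20.76·13.2) = 12223.8 / 274.00 = 44.61 kPa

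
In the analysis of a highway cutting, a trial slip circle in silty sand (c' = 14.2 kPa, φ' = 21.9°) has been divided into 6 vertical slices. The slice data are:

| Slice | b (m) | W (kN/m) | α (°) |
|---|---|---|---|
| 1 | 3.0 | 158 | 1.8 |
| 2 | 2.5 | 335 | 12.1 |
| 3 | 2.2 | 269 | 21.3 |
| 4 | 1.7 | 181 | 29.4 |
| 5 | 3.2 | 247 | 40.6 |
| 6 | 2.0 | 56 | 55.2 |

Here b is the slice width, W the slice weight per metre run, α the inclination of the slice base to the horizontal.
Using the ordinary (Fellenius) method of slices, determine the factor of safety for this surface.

Ordinary method of slices: FS = Σ[c'·Δl_i + (W_i cosα_i)·tanφ'] / Σ W_i sinα_i, with Δl_i = b_i / cosα_i.
Slice 1: Δl = 3.0/cos1.8° = 3.001 m; N'_1 = 158·cos1.8° = 157.9; c'Δl = 42.62; W sinα = 5.0
Slice 2: Δl = 2.5/cos12.1° = 2.557 m; N'_2 = 335·cos12.1° = 327.6; c'Δl = 36.31; W sinα = 70.2
Slice 3: Δl = 2.2/cos21.3° = 2.361 m; N'_3 = 269·cos21.3° = 250.6; c'Δl = 33.53; W sinα = 97.7
Slice 4: Δl = 1.7/cos29.4° = 1.951 m; N'_4 = 181·cos29.4° = 157.7; c'Δl = 27.71; W sinα = 88.9
Slice 5: Δl = 3.2/cos40.6° = 4.215 m; N'_5 = 247·cos40.6° = 187.5; c'Δl = 59.85; W sinα = 160.7
Slice 6: Δl = 2.0/cos55.2° = 3.504 m; N'_6 = 56·cos55.2° = 32.0; c'Δl = 49.76; W sinα = 46.0
Σc'Δl = 249.8 kN/m; ΣN' = 1113.3 kN/m; ΣW sinα = 468.5 kN/m
Resisting = 249.8 + 1113.3·tan21.9° = 249.8 + 447.5 = 697.3 kN/m
FS = 697.3 / 468.5 = 1.488

FS = 1.49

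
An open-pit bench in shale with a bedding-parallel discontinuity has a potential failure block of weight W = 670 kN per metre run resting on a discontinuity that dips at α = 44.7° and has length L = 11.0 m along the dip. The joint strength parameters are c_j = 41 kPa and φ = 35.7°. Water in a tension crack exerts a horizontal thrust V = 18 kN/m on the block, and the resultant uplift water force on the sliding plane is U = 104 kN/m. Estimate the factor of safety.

FS = 1.47

Resolving the block weight along and normal to the plane and applying the Mohr–Coulomb strength on the joint:
N' = W cosα − U − V sinα = 670·cos44.7° − 104 − 18·sin44.7° = 359.6 kN/m
Driving force T = W sinα + V cosα = 670·sin44.7° + 18·cos44.7° = 484.1 kN/m
Resisting force R = c_j·L + N'·tanφ = 41·11.0 + 359.6·tan35.7° = 451.0 + 258.4 = 709.4 kN/m
FS = R / T = 709.4 / 484.1 = 1.465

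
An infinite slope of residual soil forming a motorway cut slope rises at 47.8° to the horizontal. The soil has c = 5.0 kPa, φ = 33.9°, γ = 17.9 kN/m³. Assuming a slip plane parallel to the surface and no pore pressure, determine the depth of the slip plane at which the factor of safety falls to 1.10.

Setting FS = 1.10 in FS = [c + γz cos²β tanφ] / [γz sinβ cosβ] and solving for z:
z = c / [γ cosβ (FS·sinβ − cosβ·tanφ)]
  = 5.0 / [17.9·cos47.8°·(1.10·sin47.8° − cos47.8°·tan33.9°)]
  = 5.0 / [17.9·0.6717·(1.10·0.7408 − 0.6717·0.6720)]
  = 5.0 / 4.3707 = 1.144 m

z = 1.14 m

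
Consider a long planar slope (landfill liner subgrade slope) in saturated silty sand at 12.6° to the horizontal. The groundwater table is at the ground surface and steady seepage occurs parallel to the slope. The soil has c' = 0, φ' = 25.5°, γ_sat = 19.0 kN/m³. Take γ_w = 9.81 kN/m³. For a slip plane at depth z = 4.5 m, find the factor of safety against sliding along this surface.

FS = 1.03

With seepage parallel to the slope and the water table at the surface, the effective normal stress on the slip plane uses the buoyant unit weight γ' = γ_sat − γ_w while the driving shear stress uses γ_sat:
FS = [c' + γ' z cos²β tanφ'] / [γ_sat z sinβ cosβ]
(For c' = 0 this reduces to FS = (γ'/γ_sat)·tanφ'/tanβ.)
γ' = 19.0 − 9.81 = 9.19 kN/m³
Numerator = 0.0 + 9.19·4.5·cos²12.6°·tan25.5° = 0.0 + 9.19·4.5·0.9524·0.4770 = 18.787 kPa
Denominator = 19.0·4.5·sin12.6°·cos12.6° = 19.0·4.5·0.2181·0.9759 = 18.202 kPa
FS = 18.787 / 18.202 = 1.032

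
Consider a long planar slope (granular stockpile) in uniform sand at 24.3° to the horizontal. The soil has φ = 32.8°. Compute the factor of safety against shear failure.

FS = 1.43

For a dry cohesionless infinite slope the factor of safety is FS = tanφ / tanβ.
FS = tan32.8° / tan24.3° = 0.6445 / 0.4515 = 1.427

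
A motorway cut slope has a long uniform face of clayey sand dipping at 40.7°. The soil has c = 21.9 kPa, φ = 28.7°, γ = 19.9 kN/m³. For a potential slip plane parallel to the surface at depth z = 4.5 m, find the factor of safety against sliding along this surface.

FS = 1.13

For an infinite slope with a slip plane parallel to the surface (no pore pressure): FS = [c + γz cos²β tanφ] / [γz sinβ cosβ].
γz = 19.9·4.5 = 89.55 kN/m²
Numerator = 21.9 + 89.55·cos²40.7°·tan28.7° = 21.9 + 89.55·0.5748·0.5475 = 50.079 kPa
Denominator = 89.55·sin40.7°·cos40.7° = 89.55·0.6521·0.7581 = 44.272 kPa
FS = 50.079 / 44.272 = 1.131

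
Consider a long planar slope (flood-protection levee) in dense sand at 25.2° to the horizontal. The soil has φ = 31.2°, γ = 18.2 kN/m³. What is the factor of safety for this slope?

FS = 1.29

For a dry cohesionless infinite slope the factor of safety is FS = tanφ / tanβ.
FS = tan31.2° / tan25.2° = 0.6056 / 0.4706 = 1.287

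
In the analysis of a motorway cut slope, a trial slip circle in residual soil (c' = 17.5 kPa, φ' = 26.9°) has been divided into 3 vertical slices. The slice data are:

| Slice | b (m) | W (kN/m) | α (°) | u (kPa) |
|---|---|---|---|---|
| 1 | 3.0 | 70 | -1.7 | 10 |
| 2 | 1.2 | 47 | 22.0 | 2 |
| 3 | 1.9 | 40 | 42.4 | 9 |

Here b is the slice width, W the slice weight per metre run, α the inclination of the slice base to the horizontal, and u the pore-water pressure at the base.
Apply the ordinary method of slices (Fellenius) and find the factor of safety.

Ordinary method of slices: FS = Σ[c'·Δl_i + (W_i cosα_i − u_i·Δl_i)·tanφ'] / Σ W_i sinα_i, with Δl_i = b_i / cosα_i.
Slice 1: Δl = 3.0/cos(-1.7°) = 3.001 m; N'_1 = 70·cos(-1.7°) − 10·3.001 = 40.0; c'Δl = 52.52; W sinα = -2.1
Slice 2: Δl = 1.2/cos22.0° = 1.294 m; N'_2 = 47·cos22.0° − 2·1.294 = 41.0; c'Δl = 22.65; W sinα = 17.6
Slice 3: Δl = 1.9/cos42.4° = 2.573 m; N'_3 = 40·cos42.4° − 9·2.573 = 6.4; c'Δl = 45.03; W sinα = 27.0
Σc'Δl = 120.2 kN/m; ΣN' = 87.3 kN/m; ΣW sinα = 42.5 kN/m
Resisting = 120.2 + 87.3·tan26.9° = 120.2 + 44.3 = 164.5 kN/m
FS = 164.5 / 42.5 = 3.870

FS = 3.87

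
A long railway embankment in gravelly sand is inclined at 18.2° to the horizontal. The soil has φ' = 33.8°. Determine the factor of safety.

For a dry cohesionless infinite slope the factor of safety is FS = tanφ' / tanβ.
FS = tan33.8° / tan18.2° = 0.6694 / 0.3288 = 2.036

FS = 2.04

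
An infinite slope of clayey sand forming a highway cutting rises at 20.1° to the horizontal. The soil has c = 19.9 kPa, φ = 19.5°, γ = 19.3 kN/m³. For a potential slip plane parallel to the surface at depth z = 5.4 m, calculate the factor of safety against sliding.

For an infinite slope with a slip plane parallel to the surface (no pore pressure): FS = [c + γz cos²β tanφ] / [γz sinβ cosβ].
γz = 19.3·5.4 = 104.22 kN/m²
Numerator = 19.9 + 104.22·cos²20.1°·tan19.5° = 19.9 + 104.22·0.8819·0.3541 = 52.448 kPa
Denominator = 104.22·sin20.1°·cos20.1° = 104.22·0.3437·0.9391 = 33.635 kPa
FS = 52.448 / 33.635 = 1.559

FS = 1.56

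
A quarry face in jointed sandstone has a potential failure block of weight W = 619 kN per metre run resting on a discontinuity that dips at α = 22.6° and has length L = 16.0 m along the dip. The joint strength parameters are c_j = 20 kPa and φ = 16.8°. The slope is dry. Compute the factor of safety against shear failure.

FS = 2.07

Resolving the block weight along and normal to the plane and applying the Mohr–Coulomb strength on the joint:
N' = W cosα = 619·cos22.6° = 571.5 kN/m
Driving force T = W sinα = 619·sin22.6° = 237.9 kN/m
Resisting force R = c_j·L + N'·tanφ = 20·16.0 + 571.5·tan16.8° = 320.0 + 172.5 = 492.5 kN/m
FS = R / T = 492.5 / 237.9 = 2.071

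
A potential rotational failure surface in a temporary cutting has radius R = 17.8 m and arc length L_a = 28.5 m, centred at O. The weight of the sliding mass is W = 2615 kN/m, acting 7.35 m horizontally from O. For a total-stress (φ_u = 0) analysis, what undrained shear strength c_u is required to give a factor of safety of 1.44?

FS = c_u·L_a·R / (W·d), so c_u = FS·W·d / (L_a·R).
c_u = 1.44·2615·7.35 / (28.50·17.8) = 27677.2 / 507.30 = 54.56 kPa

c_u = 54.6 kPa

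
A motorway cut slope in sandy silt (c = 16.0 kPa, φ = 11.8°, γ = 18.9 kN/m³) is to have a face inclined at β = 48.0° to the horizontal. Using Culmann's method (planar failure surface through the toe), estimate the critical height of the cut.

Culmann's analysis gives the critical failure plane at α_cr = (β + φ)/2 = (48.0 + 11.8)/2 = 29.9°, and the critical height
H_c = (4c/γ) · sinβ cosφ / [1 − cos(β − φ)]
    = (4·16.0/18.9) · sin48.0°·cos11.8° / [1 − cos(36.2°)]
    = 3.386 · 0.7431·0.9789 / [1 − 0.8070]
    = 3.386 · 0.7274 / 0.1930
    = 12.76 m

H_c = 12.76 m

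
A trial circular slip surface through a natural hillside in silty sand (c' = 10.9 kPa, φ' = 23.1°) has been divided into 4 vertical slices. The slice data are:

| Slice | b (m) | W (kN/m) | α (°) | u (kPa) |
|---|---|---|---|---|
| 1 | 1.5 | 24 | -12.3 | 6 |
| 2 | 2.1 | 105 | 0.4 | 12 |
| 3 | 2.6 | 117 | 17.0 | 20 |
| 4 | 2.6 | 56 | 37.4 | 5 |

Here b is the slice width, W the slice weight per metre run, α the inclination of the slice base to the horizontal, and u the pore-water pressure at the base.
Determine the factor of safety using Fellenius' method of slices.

Ordinary method of slices: FS = Σ[c'·Δl_i + (W_i cosα_i − u_i·Δl_i)·tanφ'] / Σ W_i sinα_i, with Δl_i = b_i / cosα_i.
Slice 1: Δl = 1.5/cos(-12.3°) = 1.535 m; N'_1 = 24·cos(-12.3°) − 6·1.535 = 14.2; c'Δl = 16.73; W sinα = -5.1
Slice 2: Δl = 2.1/cos0.4° = 2.100 m; N'_2 = 105·cos0.4° − 12·2.100 = 79.8; c'Δl = 22.89; W sinα = 0.7
Slice 3: Δl = 2.6/cos17.0° = 2.719 m; N'_3 = 117·cos17.0° − 20·2.719 = 57.5; c'Δl = 29.63; W sinα = 34.2
Slice 4: Δl = 2.6/cos37.4° = 3.273 m; N'_4 = 56·cos37.4° − 5·3.273 = 28.1; c'Δl = 35.67; W sinα = 34.0
Σc'Δl = 104.9 kN/m; ΣN' = 179.7 kN/m; ΣW sinα = 63.8 kN/m
Resisting = 104.9 + 179.7·tan23.1° = 104.9 + 76.6 = 181.6 kN/m
FS = 181.6 / 63.8 = 2.844

FS = 2.84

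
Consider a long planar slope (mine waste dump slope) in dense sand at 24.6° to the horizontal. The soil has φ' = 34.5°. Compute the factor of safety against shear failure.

For a dry cohesionless infinite slope the factor of safety is FS = tanφ' / tanβ.
FS = tan34.5° / tan24.6° = 0.6873 / 0.4578 = 1.501

FS = 1.50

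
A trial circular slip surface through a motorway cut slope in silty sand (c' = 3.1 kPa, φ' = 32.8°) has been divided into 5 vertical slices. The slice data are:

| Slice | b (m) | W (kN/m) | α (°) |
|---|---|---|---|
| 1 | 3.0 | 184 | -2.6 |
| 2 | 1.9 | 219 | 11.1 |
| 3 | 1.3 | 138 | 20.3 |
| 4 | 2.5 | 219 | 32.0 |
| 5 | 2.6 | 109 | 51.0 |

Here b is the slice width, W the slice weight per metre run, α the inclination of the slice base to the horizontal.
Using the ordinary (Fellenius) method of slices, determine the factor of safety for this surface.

Ordinary method of slices: FS = Σ[c'·Δl_i + (W_i cosα_i)·tanφ'] / Σ W_i sinα_i, with Δl_i = b_i / cosα_i.
Slice 1: Δl = 3.0/cos(-2.6°) = 3.003 m; N'_1 = 184·cos(-2.6°) = 183.8; c'Δl = 9.31; W sinα = -8.3
Slice 2: Δl = 1.9/cos11.1° = 1.936 m; N'_2 = 219·cos11.1° = 214.9; c'Δl = 6.00; W sinα = 42.2
Slice 3: Δl = 1.3/cos20.3° = 1.386 m; N'_3 = 138·cos20.3° = 129.4; c'Δl = 4.30; W sinα = 47.9
Slice 4: Δl = 2.5/cos32.0° = 2.948 m; N'_4 = 219·cos32.0° = 185.7; c'Δl = 9.14; W sinα = 116.1
Slice 5: Δl = 2.6/cos51.0° = 4.131 m; N'_5 = 109·cos51.0° = 68.6; c'Δl = 12.81; W sinα = 84.7
Σc'Δl = 41.6 kN/m; ΣN' = 782.5 kN/m; ΣW sinα = 282.5 kN/m
Resisting = 41.6 + 782.5·tan32.8° = 41.6 + 504.3 = 545.8 kN/m
FS = 545.8 / 282.5 = 1.932

FS = 1.93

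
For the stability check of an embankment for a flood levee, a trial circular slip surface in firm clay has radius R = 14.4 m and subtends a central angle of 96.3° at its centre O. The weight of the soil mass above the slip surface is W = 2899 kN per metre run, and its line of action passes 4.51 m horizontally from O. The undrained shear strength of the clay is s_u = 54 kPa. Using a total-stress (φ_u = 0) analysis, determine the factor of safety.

FS = 1.44

Taking moments about the centre O, the resisting moment is provided by the undrained shear strength acting along the arc:
Arc length L_a = R·θ = 14.4·(96.3°·π/180) = 14.4·1.6808 = 24.20 m
M_R = s_u·L_a·R = 54·24.20·14.4 = 18820.1 kN·m/m
M_D = W·d = 2899·4.51 = 13074.5 kN·m/m
FS = M_R / M_D = 18820.1 / 13074.5 = 1.439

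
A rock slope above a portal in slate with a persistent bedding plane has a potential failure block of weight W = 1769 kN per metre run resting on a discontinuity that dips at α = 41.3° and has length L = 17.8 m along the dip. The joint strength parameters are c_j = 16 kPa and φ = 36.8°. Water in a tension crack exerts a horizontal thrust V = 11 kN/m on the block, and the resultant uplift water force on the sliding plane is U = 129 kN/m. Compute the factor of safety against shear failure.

FS = 1.00

Resolving the block weight along and normal to the plane and applying the Mohr–Coulomb strength on the joint:
N' = W cosα − U − V sinα = 1769·cos41.3° − 129 − 11·sin41.3° = 1192.7 kN/m
Driving force T = W sinα + V cosα = 1769·sin41.3° + 11·cos41.3° = 1175.8 kN/m
Resisting force R = c_j·L + N'·tanφ = 16·17.8 + 1192.7·tan36.8° = 284.8 + 892.3 = 1177.1 kN/m
FS = R / T = 1177.1 / 1175.8 = 1.001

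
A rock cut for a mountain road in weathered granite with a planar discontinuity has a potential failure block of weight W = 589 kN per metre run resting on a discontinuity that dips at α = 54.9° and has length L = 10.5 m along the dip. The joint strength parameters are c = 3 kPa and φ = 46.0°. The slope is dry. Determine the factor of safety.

Resolving the block weight along and normal to the plane and applying the Mohr–Coulomb strength on the joint:
N' = W cosα = 589·cos54.9° = 338.7 kN/m
Driving force T = W sinα = 589·sin54.9° = 481.9 kN/m
Resisting force R = c·L + N'·tanφ = 3·10.5 + 338.7·tan46.0° = 31.5 + 350.7 = 382.2 kN/m
FS = R / T = 382.2 / 481.9 = 0.793

FS = 0.79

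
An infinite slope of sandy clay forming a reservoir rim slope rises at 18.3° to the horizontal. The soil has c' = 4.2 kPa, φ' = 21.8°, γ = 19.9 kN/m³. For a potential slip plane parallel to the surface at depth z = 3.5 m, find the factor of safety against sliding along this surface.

For an infinite slope with a slip plane parallel to the surface (no pore pressure): FS = [c' + γz cos²β tanφ'] / [γz sinβ cosβ].
γz = 19.9·3.5 = 69.65 kN/m²
Numerator = 4.2 + 69.65·cos²18.3°·tan21.8° = 4.2 + 69.65·0.9014·0.4000 = 29.311 kPa
Denominator = 69.65·sin18.3°·cos18.3° = 69.65·0.3140·0.9494 = 20.764 kPa
FS = 29.311 / 20.764 = 1.412

FS = 1.41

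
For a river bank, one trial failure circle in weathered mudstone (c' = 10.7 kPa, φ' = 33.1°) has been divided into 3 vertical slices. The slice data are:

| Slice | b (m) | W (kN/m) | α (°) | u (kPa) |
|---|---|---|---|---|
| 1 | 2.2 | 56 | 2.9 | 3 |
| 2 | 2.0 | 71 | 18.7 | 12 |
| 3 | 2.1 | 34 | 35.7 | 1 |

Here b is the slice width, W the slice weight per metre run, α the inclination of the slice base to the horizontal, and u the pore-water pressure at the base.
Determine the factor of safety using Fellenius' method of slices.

Ordinary method of slices: FS = Σ[c'·Δl_i + (W_i cosα_i − u_i·Δl_i)·tanφ'] / Σ W_i sinα_i, with Δl_i = b_i / cosα_i.
Slice 1: Δl = 2.2/cos2.9° = 2.203 m; N'_1 = 56·cos2.9° − 3·2.203 = 49.3; c'Δl = 23.57; W sinα = 2.8
Slice 2: Δl = 2.0/cos18.7° = 2.111 m; N'_2 = 71·cos18.7° − 12·2.111 = 41.9; c'Δl = 22.59; W sinα = 22.8
Slice 3: Δl = 2.1/cos35.7° = 2.586 m; N'_3 = 34·cos35.7° − 1·2.586 = 25.0; c'Δl = 27.67; W sinα = 19.8
Σc'Δl = 73.8 kN/m; ΣN' = 116.3 kN/m; ΣW sinα = 45.4 kN/m
Resisting = 73.8 + 116.3·tan33.1° = 73.8 + 75.8 = 149.6 kN/m
FS = 149.6 / 45.4 = 3.293

FS = 3.29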